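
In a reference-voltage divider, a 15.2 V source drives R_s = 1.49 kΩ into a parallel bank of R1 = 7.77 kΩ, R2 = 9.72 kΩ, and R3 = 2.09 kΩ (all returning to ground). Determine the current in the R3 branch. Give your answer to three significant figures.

Combine the parallel branches: R_p = (1/7.77 + 1/9.72 + 1/2.09)⁻¹ = 1.408 kΩ.
Node voltage V_A = V_DC · R_p/(R_s + R_p) = 15.2 × 0.4859 = 7.386 V.
I(R3) = V_A / R3 = 7.386/2.09 = 3.534 mA.

I ≈ 3.53 mA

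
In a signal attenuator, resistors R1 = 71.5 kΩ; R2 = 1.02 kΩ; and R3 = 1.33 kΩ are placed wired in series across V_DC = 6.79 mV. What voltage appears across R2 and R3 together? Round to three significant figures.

V ≈ 0.216 mV

ΣR = 71.5 + 1.02 + 1.33 = 73.85 kΩ.
R_{R2..R3} = 1.02 + 1.33 = 2.350 kΩ.
Voltage divider: V = V_DC · (2.350 / 73.85) = 6.79 × 0.03182 = 0.2161 mV.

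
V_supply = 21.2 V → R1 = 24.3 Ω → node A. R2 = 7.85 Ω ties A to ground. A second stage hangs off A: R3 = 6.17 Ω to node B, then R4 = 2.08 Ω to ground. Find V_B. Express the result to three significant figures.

Node A sees R2 in parallel with the series input of stage 2, R3 + R4 = 8.250 Ω.
Effective lower resistance at A: R2 ‖ 8.250 = 4.023 Ω.
So V_A = 21.2 × 0.1420 = 3.011 V.
V_B = V_A × 0.2521 = 0.7591 V.

V_B ≈ 0.759 V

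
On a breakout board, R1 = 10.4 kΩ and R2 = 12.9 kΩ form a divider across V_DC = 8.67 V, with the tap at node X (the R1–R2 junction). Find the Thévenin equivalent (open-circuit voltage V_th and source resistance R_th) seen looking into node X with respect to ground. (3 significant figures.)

V_th ≈ 4.80 V, R_th ≈ 5.76 kΩ

With X open, the divider is unloaded: V_th = 8.67 × 12.9/23.30 = 4.800 V.
Looking into X with the source shorted: R_th = R1·R2/(R1+R2) = 10.40 × 12.9/23.30 = 5.758 kΩ.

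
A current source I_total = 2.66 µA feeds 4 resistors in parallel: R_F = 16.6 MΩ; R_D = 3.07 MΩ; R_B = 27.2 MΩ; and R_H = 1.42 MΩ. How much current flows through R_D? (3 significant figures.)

I ≈ 0.769 µA

Conductances: ΣG = 1/16.6 + 1/3.07 + 1/27.2 + 1/1.42 = 1.127 (1/MΩ).
Current divider: I(R_D) = I_total · G_k/ΣG = 2.66 × (0.3257/1.127) = 2.66 × 0.2890 = 0.7688 µA.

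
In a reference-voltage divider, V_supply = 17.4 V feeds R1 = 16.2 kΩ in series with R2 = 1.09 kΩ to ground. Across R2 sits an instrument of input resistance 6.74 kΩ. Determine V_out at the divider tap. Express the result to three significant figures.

First combine the lower leg with the load: R2 ‖ R_L = 0.9383 kΩ.
Then V_out = V_supply · R2'/(R1 + R2') = 17.4 × 0.9383/17.14 = 0.9526 V.
(Unloaded it would be 1.10 V; the load pulls it down.)

V_out ≈ 0.953 V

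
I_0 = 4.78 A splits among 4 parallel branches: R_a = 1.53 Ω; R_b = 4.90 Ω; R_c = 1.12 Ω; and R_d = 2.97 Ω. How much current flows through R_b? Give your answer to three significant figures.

Conductances: ΣG = 1/1.53 + 1/4.90 + 1/1.12 + 1/2.97 = 2.087 (1/Ω).
By the current-divider rule, I = I_0 · G_k/ΣG = 4.78 × 0.09778 = 0.4674 A.

I ≈ 0.467 A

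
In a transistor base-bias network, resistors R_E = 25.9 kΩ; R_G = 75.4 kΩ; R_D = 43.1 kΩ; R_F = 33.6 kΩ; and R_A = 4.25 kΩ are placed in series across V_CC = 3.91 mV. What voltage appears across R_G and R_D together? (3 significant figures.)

Series total: ΣR = 25.9 + 75.4 + 43.1 + 33.6 + 4.25 = 182.2 kΩ.
R_{R_G..R_D} = 75.4 + 43.1 = 118.5 kΩ.
V = V_CC · R/ΣR = 3.91 × 0.6502 = 2.542 mV.

V ≈ 2.54 mV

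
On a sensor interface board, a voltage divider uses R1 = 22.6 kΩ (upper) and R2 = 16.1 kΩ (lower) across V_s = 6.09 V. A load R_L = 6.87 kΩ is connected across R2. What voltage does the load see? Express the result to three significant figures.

V_out ≈ 1.07 V

First combine the lower leg with the load: R2 ‖ R_L = 4.815 kΩ.
Now apply the divider: V_out = 6.09 × 0.1756 = 1.070 V.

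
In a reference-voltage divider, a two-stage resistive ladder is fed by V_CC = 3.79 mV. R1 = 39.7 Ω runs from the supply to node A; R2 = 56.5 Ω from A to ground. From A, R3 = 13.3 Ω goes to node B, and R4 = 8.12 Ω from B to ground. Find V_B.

V_B ≈ 0.404 mV

The second stage (R3 + R4 = 21.42 Ω) loads node A in parallel with R2.
Effective lower resistance at A: R2 ‖ 21.42 = 15.53 Ω.
So V_A = 3.79 × 0.2812 = 1.066 mV.
V_B = V_A × 0.3791 = 0.4040 mV.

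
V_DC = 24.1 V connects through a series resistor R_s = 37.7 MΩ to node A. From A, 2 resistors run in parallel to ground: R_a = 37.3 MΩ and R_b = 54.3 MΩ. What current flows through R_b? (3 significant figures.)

Equivalent of the parallel group: R_p = 22.11 MΩ.
Node voltage V_A = V_DC · R_p/(R_s + R_p) = 24.1 × 0.3697 = 8.909 V.
I(R_b) = V_A / R_b = 8.909/54.3 = 0.1641 µA.
(Check via current divider: I_total = 0.4029 µA; share G_k/ΣG = 0.4072 → same result.)

I ≈ 0.164 µA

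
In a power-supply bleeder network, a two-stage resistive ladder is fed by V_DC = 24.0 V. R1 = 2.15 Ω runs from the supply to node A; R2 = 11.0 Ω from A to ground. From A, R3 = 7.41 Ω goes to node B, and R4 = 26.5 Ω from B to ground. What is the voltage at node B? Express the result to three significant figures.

V_B ≈ 14.9 V

The second stage (R3 + R4 = 33.91 Ω) loads node A in parallel with R2.
Effective lower resistance at A: R2 ‖ 33.91 = 8.306 Ω.
First divider: V_A = V_DC · 8.306/(2.15 + 8.306) = 19.06 V.
V_B = V_A × 0.7815 = 14.90 V.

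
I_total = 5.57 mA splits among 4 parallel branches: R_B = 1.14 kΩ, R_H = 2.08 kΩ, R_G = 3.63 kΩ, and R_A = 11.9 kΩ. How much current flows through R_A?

Total conductance ΣG = 1/1.14 + 1/2.08 + 1/3.63 + 1/11.9 = 1.717 (units of 1/kΩ).
Current divider: I(R_A) = I_total · G_k/ΣG = 5.57 × (0.08403/1.717) = 5.57 × 0.04893 = 0.2725 mA.

I ≈ 0.273 mA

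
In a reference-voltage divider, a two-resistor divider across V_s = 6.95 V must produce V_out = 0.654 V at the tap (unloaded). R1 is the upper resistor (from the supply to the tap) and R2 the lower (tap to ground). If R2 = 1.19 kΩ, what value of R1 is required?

Required fraction k = V_out/V_s = 0.09410.
R1 = R2·(1/k − 1) = 1.19 × 9.627 = 11.46 kΩ.

R1 ≈ 11.5 kΩ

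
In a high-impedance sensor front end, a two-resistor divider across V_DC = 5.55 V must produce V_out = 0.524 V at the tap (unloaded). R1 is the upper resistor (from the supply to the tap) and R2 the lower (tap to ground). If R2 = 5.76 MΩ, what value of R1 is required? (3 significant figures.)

V_out/V_DC = R2/(R1+R2) = 0.09441.
R1 = R2·(1/k − 1) = 5.76 × 9.592 = 55.25 MΩ.

R1 ≈ 55.2 MΩ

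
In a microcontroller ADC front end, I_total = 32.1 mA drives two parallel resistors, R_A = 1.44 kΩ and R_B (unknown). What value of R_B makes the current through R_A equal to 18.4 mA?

The fraction through R_A equals R_B/(R_A+R_B).
18.4/32.1 = R_B/(R_A + R_B) → R_B = R_A · (0.5732)/(1 − 0.5732) = 1.44 × 1.343 = 1.934 kΩ.

R_B ≈ 1.93 kΩ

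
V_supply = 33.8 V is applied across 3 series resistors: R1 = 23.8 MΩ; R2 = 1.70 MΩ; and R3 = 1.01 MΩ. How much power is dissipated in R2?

Series current I = V_supply/ΣR = 33.8/26.51 = 1.275 µA.
P = I²R = 1.626 × 1.70 = 2.764 µW.

P ≈ 2.76 µW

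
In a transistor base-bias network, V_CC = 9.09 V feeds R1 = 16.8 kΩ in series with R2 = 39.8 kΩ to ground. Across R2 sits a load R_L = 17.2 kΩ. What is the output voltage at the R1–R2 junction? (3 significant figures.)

V_out ≈ 3.79 V

First combine the lower leg with the load: R2 ‖ R_L = 12.01 kΩ.
Voltage divider with the loaded lower leg: V_out = 9.09 × 12.01/(16.8 + 12.01) = 9.09 × 0.4169 = 3.789 V.
(Unloaded it would be 6.39 V; the load pulls it down.)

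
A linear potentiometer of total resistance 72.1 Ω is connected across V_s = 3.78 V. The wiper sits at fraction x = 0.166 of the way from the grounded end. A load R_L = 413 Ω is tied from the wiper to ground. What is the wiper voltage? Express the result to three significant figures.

Lower segment x·R_p = 11.97 Ω; upper segment (1−x)·R_p = 60.13 Ω.
R_L loads the lower segment: effective lower R = 11.63 Ω.
Loaded-divider output: V_out = 3.78 × 0.1621 = 0.6127 V.
(Unloaded: V_out = x·V_s = 0.627 V.)

V_out ≈ 0.613 V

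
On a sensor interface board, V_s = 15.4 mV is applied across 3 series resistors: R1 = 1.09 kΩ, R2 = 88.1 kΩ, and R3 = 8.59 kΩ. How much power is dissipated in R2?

ΣR = 97.78 kΩ → I = 15.4/97.78 = 0.1575 µA.
P(R2) = I²·R2 = (0.1575)² × 88.1 = 2.185 nW.

P ≈ 2.19 nW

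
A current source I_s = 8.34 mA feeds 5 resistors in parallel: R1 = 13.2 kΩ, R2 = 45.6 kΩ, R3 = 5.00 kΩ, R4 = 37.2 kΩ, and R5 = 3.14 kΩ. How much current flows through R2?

Total conductance ΣG = 1/13.2 + 1/45.6 + 1/5.00 + 1/37.2 + 1/3.14 = 0.6430 (units of 1/kΩ).
By the current-divider rule, I = I_s · G_k/ΣG = 8.34 × 0.03410 = 0.2844 mA.

I ≈ 0.284 mA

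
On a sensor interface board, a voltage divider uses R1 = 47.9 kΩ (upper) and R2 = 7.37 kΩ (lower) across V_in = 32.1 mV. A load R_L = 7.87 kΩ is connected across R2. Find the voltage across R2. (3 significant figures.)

R2 ‖ R_L = (7.37 × 7.87)/(7.37 + 7.87) = 3.806 kΩ.
Then V_out = V_in · R2'/(R1 + R2') = 32.1 × 3.806/51.71 = 2.363 mV.
(Unloaded it would be 4.28 mV; the load pulls it down.)

V_out ≈ 2.36 mV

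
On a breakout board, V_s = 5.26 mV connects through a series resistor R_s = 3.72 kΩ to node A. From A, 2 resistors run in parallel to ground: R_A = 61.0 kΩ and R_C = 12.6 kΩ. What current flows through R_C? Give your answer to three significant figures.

Parallel bank: R_p = 1/(1/61.0 + 1/12.6) = 10.44 kΩ.
V_A = 5.26 × 10.44/14.16 = 3.878 mV.
I(R_C) = V_A / R_C = 3.878/12.6 = 0.3078 µA.

I ≈ 0.308 µA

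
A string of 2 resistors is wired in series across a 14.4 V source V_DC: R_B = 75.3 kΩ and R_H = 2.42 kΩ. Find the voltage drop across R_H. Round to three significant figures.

V ≈ 0.448 V

Total series resistance ΣR = 75.3 + 2.42 = 77.72 kΩ.
By the voltage-divider rule, V = 14.4 × 2.420/77.72 = 0.4484 V.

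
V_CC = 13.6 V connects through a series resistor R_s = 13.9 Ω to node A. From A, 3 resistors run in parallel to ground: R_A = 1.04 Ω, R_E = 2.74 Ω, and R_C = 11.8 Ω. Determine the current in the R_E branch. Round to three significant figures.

Combine the parallel branches: R_p = (1/1.04 + 1/2.74 + 1/11.8)⁻¹ = 0.7086 Ω.
V_A = 13.6 × 0.7086/14.61 = 0.6597 V.
I(R_E) = V_A / R_E = 0.6597/2.74 = 0.2408 A.
(Check via current divider: I_total = 0.9310 A; share G_k/ΣG = 0.2586 → same result.)

I ≈ 0.241 A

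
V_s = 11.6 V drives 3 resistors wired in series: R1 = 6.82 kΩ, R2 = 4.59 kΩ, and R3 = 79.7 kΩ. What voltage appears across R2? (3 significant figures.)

Total series resistance ΣR = 6.82 + 4.59 + 79.7 = 91.11 kΩ.
Voltage divider: V = V_s · (4.590 / 91.11) = 11.6 × 0.05038 = 0.5844 V.

V ≈ 0.584 V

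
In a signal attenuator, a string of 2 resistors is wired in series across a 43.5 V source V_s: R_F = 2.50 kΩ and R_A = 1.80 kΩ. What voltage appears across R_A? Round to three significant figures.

Series total: ΣR = 2.50 + 1.80 = 4.300 kΩ.
Voltage divider: V = V_s · (1.800 / 4.300) = 43.5 × 0.4186 = 18.21 V.

V ≈ 18.2 V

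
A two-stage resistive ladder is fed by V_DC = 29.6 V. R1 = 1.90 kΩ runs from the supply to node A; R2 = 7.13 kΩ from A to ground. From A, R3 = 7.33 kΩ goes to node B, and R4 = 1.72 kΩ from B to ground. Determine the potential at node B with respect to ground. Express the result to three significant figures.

V_B ≈ 3.81 V

Looking into the second stage from A: R3 + R4 = 9.050 kΩ appears in parallel with R2.
R2 ‖ (R3+R4) = 3.988 kΩ.
First divider: V_A = V_DC · 3.988/(1.90 + 3.988) = 20.05 V.
Stage 2 is unloaded, so V_B = V_A · R4/(R3+R4) = 20.05 × 1.72/9.050 = 3.810 V.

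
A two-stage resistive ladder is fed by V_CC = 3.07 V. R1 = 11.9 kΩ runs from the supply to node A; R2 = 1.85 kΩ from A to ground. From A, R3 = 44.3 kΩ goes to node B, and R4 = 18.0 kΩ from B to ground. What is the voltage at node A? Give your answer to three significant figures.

V_A ≈ 0.403 V

The second stage (R3 + R4 = 62.30 kΩ) loads node A in parallel with R2.
R2 ‖ (R3+R4) = 1.797 kΩ.
So V_A = 3.07 × 0.1312 = 0.4027 V.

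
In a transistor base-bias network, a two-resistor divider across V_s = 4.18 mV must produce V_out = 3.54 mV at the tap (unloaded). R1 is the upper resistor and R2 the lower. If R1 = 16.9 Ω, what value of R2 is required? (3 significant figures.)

Required fraction k = V_out/V_s = 0.8469.
Rearranging, R2 = R1·k/(1−k) = 16.9 × 5.531 = 93.48 Ω.

R2 ≈ 93.5 Ω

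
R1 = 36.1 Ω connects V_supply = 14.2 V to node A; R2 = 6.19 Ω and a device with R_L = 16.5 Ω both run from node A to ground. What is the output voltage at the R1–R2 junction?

V_out ≈ 1.57 V

First combine the lower leg with the load: R2 ‖ R_L = 4.501 Ω.
Voltage divider with the loaded lower leg: V_out = 14.2 × 4.501/(36.1 + 4.501) = 14.2 × 0.1109 = 1.574 V.
(Unloaded it would be 2.08 V; the load pulls it down.)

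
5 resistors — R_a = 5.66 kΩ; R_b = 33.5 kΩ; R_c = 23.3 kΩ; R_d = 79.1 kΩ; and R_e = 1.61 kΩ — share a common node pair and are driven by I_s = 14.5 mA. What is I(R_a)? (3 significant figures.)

Total conductance ΣG = 1/5.66 + 1/33.5 + 1/23.3 + 1/79.1 + 1/1.61 = 0.8832 (units of 1/kΩ).
R_a takes the fraction G_k/ΣG = 0.1767/0.8832 = 0.2000, so I = 14.5 × 0.2000 = 2.901 mA.

I ≈ 2.90 mA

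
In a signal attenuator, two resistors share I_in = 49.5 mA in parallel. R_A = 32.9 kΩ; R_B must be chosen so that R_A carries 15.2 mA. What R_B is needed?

The fraction through R_A equals R_B/(R_A+R_B).
15.2/49.5 = R_B/(R_A + R_B) → R_B = R_A · (0.3071)/(1 − 0.3071) = 32.9 × 0.4431 = 14.58 kΩ.

R_B ≈ 14.6 kΩ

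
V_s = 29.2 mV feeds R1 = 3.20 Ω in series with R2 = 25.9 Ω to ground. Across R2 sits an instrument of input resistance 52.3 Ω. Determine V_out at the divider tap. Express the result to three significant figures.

First combine the lower leg with the load: R2 ‖ R_L = 17.32 Ω.
Now apply the divider: V_out = 29.2 × 0.8441 = 24.65 mV.
(Unloaded it would be 26.0 mV; the load pulls it down.)

V_out ≈ 24.6 mV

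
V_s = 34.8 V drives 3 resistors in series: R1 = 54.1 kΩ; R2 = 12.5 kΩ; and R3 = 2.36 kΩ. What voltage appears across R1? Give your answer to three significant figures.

ΣR = 54.1 + 12.5 + 2.36 = 68.96 kΩ.
Voltage divider: V = V_s · (54.10 / 68.96) = 34.8 × 0.7845 = 27.30 V.

V ≈ 27.3 V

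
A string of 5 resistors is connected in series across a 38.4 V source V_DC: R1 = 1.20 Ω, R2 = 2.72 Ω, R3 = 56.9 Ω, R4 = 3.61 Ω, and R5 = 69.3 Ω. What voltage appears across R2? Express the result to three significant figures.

Series total: ΣR = 1.20 + 2.72 + 56.9 + 3.61 + 69.3 = 133.7 Ω.
V = V_DC · R/ΣR = 38.4 × 0.02034 = 0.7810 V.

V ≈ 0.781 V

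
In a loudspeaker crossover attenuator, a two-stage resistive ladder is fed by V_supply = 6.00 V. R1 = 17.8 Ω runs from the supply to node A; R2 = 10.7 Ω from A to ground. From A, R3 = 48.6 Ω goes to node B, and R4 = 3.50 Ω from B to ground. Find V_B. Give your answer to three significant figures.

V_B ≈ 0.134 V

Node A sees R2 in parallel with the series input of stage 2, R3 + R4 = 52.10 Ω.
Effective lower resistance at A: R2 ‖ 52.10 = 8.877 Ω.
First divider: V_A = V_supply · 8.877/(17.8 + 8.877) = 1.997 V.
V_B = V_A × 0.06718 = 0.1341 V.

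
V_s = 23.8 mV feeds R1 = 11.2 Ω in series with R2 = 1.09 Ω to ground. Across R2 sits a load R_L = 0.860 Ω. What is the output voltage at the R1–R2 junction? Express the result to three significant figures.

V_out ≈ 0.979 mV

R2 ‖ R_L = (1.09 × 0.860)/(1.09 + 0.860) = 0.4807 Ω.
Then V_out = V_s · R2'/(R1 + R2') = 23.8 × 0.4807/11.68 = 0.9795 mV.
(Unloaded it would be 2.11 mV; the load pulls it down.)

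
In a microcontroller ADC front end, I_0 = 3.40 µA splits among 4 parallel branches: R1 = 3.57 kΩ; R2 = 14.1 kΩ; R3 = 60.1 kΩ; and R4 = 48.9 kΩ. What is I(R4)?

Total conductance ΣG = 1/3.57 + 1/14.1 + 1/60.1 + 1/48.9 = 0.3881 (units of 1/kΩ).
Current divider: I(R4) = I_0 · G_k/ΣG = 3.40 × (0.02045/0.3881) = 3.40 × 0.05269 = 0.1791 µA.

I ≈ 0.179 µA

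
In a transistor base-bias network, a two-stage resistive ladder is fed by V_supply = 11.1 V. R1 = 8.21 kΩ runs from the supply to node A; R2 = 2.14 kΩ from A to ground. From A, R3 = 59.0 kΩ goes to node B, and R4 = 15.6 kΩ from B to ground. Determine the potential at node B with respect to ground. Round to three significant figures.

Looking into the second stage from A: R3 + R4 = 74.60 kΩ appears in parallel with R2.
R2 ‖ (R3+R4) = 2.080 kΩ.
V_A = 11.1 × 2.080/(8.21 + 2.080) = 2.244 V.
V_B = V_A × 0.2091 = 0.4693 V.

V_B ≈ 0.469 V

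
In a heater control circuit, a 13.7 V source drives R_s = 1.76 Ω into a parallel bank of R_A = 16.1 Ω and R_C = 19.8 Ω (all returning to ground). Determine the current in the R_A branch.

Combine the parallel branches: R_p = (1/16.1 + 1/19.8)⁻¹ = 8.880 Ω.
V_A = 13.7 × 8.880/10.64 = 11.43 V.
I(R_A) = V_A / R_A = 11.43/16.1 = 0.7102 A.

I ≈ 0.710 A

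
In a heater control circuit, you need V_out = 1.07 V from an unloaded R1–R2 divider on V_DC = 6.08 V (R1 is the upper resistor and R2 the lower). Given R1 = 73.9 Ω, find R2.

R2 ≈ 15.8 Ω

V_out/V_DC = R2/(R1+R2) = 0.1760.
R2 = R1 · 0.1760/(1 − 0.1760) = 15.78 Ω.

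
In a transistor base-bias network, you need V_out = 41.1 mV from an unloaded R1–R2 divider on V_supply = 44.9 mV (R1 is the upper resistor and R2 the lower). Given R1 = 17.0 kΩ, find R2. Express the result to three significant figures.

R2 ≈ 184 kΩ

Required fraction k = V_out/V_supply = 0.9154.
R2 = R1 · 0.9154/(1 − 0.9154) = 183.9 kΩ.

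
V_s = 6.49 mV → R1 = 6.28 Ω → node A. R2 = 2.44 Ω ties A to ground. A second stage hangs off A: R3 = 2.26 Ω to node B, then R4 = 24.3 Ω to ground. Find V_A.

Node A sees R2 in parallel with the series input of stage 2, R3 + R4 = 26.56 Ω.
R2 ‖ (R3+R4) = 2.235 Ω.
So V_A = 6.49 × 0.2625 = 1.703 mV.

V_A ≈ 1.70 mV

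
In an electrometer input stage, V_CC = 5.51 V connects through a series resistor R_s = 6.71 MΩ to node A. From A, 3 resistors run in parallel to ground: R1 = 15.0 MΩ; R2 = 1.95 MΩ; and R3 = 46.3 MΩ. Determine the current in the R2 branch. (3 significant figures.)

I ≈ 0.561 µA

Equivalent of the parallel group: R_p = 1.664 MΩ.
V_A by voltage divider: V_A = 5.51 × 1.664/(6.71 + 1.664) = 1.095 V.
I(R2) = V_A / R2 = 1.095/1.95 = 0.5614 µA.
(Equivalently: I_total = 0.6580 µA, then current-divider fraction G_k/ΣG = 0.8532.)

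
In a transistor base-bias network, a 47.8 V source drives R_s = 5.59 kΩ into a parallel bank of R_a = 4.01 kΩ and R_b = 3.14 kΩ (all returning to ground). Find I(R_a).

Equivalent of the parallel group: R_p = 1.761 kΩ.
Node voltage V_A = V_s · R_p/(R_s + R_p) = 47.8 × 0.2396 = 11.45 V.
Branch current I = V_A/R_a = 11.45/4.01 = 2.856 mA.

I ≈ 2.86 mA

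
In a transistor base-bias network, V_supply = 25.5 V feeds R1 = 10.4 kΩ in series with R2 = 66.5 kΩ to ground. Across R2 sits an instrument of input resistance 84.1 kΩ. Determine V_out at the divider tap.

V_out ≈ 19.9 V

First combine the lower leg with the load: R2 ‖ R_L = 37.14 kΩ.
Then V_out = V_supply · R2'/(R1 + R2') = 25.5 × 37.14/47.54 = 19.92 V.
(Unloaded it would be 22.1 V; the load pulls it down.)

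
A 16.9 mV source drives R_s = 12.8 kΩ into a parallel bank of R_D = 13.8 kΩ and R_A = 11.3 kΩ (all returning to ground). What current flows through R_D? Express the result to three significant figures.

Parallel bank: R_p = 1/(1/13.8 + 1/11.3) = 6.213 kΩ.
V_A by voltage divider: V_A = 16.9 × 6.213/(12.8 + 6.213) = 5.522 mV.
I(R_D) = V_A / R_D = 5.522/13.8 = 0.4002 µA.

I ≈ 0.400 µA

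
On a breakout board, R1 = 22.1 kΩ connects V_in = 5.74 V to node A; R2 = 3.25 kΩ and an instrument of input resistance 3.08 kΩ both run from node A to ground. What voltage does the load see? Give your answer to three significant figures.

V_out ≈ 0.383 V

R2 ‖ R_L = (3.25 × 3.08)/(3.25 + 3.08) = 1.581 kΩ.
Then V_out = V_in · R2'/(R1 + R2') = 5.74 × 1.581/23.68 = 0.3833 V.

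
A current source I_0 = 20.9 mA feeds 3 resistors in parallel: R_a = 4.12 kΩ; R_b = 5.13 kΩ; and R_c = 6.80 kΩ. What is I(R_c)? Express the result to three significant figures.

I ≈ 5.26 mA

Conductances: ΣG = 1/4.12 + 1/5.13 + 1/6.80 = 0.5847 (1/kΩ).
R_c takes the fraction G_k/ΣG = 0.1471/0.5847 = 0.2515, so I = 20.9 × 0.2515 = 5.257 mA.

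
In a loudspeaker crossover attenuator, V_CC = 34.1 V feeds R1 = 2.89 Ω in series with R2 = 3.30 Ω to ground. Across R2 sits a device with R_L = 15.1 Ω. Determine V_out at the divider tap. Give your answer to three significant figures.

V_out ≈ 16.5 V

The load sits in parallel with R2, giving an effective lower resistance R2' = R2·R_L/(R2+R_L) = 2.708 Ω.
Voltage divider with the loaded lower leg: V_out = 34.1 × 2.708/(2.89 + 2.708) = 34.1 × 0.4838 = 16.50 V.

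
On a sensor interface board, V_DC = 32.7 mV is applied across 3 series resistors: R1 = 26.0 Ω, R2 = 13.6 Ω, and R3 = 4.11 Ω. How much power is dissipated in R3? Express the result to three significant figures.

P ≈ 2.30 µW

The common current is I = 32.7/43.71 = 0.7481 mA.
P = I²R = 0.5597 × 4.11 = 2.300 µW.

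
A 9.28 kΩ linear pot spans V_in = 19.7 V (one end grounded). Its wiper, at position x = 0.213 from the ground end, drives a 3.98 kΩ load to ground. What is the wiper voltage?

V_out ≈ 3.02 V

Split the track: R_lower = x·R_p = 1.977 kΩ, R_upper = (1−x)·R_p = 7.303 kΩ.
Lower segment in parallel with the load: 1.977 ‖ 3.98 = 1.321 kΩ.
V_out = 19.7 × 1.321/(7.303 + 1.321) = 3.017 V.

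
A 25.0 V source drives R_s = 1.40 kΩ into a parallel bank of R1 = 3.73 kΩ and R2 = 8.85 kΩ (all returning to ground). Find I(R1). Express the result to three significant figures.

I ≈ 4.37 mA

Parallel bank: R_p = 1/(1/3.73 + 1/8.85) = 2.624 kΩ.
Node voltage V_A = V_in · R_p/(R_s + R_p) = 25.0 × 0.6521 = 16.30 V.
I(R1) = V_A / R1 = 16.30/3.73 = 4.371 mA.
(Equivalently: I_total = 6.213 mA, then current-divider fraction G_k/ΣG = 0.7035.)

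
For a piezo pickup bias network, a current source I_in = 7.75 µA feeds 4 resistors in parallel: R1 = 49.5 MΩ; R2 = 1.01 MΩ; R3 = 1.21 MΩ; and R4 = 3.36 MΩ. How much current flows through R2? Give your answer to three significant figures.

I ≈ 3.60 µA

Conductances: ΣG = 1/49.5 + 1/1.01 + 1/1.21 + 1/3.36 = 2.134 (1/MΩ).
Current divider: I(R2) = I_in · G_k/ΣG = 7.75 × (0.9901/2.134) = 7.75 × 0.4639 = 3.595 µA.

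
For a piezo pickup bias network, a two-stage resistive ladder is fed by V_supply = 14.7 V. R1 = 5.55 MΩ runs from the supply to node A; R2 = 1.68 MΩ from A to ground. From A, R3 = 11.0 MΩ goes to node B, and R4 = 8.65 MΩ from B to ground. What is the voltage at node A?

V_A ≈ 3.21 V

Node A sees R2 in parallel with the series input of stage 2, R3 + R4 = 19.65 MΩ.
Effective lower resistance at A: R2 ‖ 19.65 = 1.548 MΩ.
First divider: V_A = V_supply · 1.548/(5.55 + 1.548) = 3.205 V.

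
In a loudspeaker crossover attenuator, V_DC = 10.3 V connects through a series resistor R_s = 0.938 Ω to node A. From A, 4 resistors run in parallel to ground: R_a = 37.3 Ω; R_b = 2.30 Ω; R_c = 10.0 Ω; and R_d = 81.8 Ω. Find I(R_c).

I ≈ 0.670 A

Parallel bank: R_p = 1/(1/37.3 + 1/2.30 + 1/10.0 + 1/81.8) = 1.743 Ω.
V_A by voltage divider: V_A = 10.3 × 1.743/(0.938 + 1.743) = 6.696 V.
I(R_c) = V_A / R_c = 6.696/10.0 = 0.6696 A.
(Equivalently: I_total = 3.842 A, then current-divider fraction G_k/ΣG = 0.1743.)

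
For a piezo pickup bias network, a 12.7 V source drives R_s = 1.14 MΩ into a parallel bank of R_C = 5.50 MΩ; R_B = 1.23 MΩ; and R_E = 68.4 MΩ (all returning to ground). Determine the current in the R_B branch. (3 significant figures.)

Combine the parallel branches: R_p = (1/5.50 + 1/1.23 + 1/68.4)⁻¹ = 0.9906 MΩ.
V_A by voltage divider: V_A = 12.7 × 0.9906/(1.14 + 0.9906) = 5.905 V.
I(R_B) = V_A / R_B = 5.905/1.23 = 4.801 µA.

I ≈ 4.80 µA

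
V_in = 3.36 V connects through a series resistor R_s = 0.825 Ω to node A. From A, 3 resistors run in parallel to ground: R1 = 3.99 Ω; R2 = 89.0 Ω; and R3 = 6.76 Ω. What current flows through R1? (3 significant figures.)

Parallel bank: R_p = 1/(1/3.99 + 1/89.0 + 1/6.76) = 2.440 Ω.
V_A = 3.36 × 2.440/3.265 = 2.511 V.
Branch current I = V_A/R1 = 2.511/3.99 = 0.6293 A.

I ≈ 0.629 A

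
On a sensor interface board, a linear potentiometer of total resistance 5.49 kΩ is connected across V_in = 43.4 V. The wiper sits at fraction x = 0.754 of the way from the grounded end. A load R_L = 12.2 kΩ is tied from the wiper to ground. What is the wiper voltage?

Split the track: R_lower = x·R_p = 4.139 kΩ, R_upper = (1−x)·R_p = 1.351 kΩ.
R_L loads the lower segment: effective lower R = 3.091 kΩ.
Loaded-divider output: V_out = 43.4 × 0.6959 = 30.20 V.
(Unloaded: V_out = x·V_in = 32.7 V.)

V_out ≈ 30.2 V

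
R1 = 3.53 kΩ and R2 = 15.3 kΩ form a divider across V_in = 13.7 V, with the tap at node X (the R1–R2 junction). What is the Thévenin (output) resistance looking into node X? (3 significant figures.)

R_th ≈ 2.87 kΩ

With V_in suppressed (replaced by a short), R_th = R1 ‖ R2 = (3.530 × 15.3)/(3.530 + 15.3) = 2.868 kΩ.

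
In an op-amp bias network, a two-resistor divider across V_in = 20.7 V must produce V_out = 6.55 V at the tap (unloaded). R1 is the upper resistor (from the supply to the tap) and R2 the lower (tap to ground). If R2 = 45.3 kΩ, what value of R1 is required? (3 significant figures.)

V_out/V_in = R2/(R1+R2) = 0.3164.
So R1 = R2 · (V_in/V_out − 1) = 45.3 × (20.7/6.55 − 1) = 45.3 × 2.160 = 97.86 kΩ.

R1 ≈ 97.9 kΩ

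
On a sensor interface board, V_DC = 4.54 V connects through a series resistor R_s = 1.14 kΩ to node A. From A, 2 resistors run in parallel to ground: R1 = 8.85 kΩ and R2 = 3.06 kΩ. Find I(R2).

I ≈ 0.988 mA

Equivalent of the parallel group: R_p = 2.274 kΩ.
V_A by voltage divider: V_A = 4.54 × 2.274/(1.14 + 2.274) = 3.024 V.
I(R2) = V_A / R2 = 3.024/3.06 = 0.9882 mA.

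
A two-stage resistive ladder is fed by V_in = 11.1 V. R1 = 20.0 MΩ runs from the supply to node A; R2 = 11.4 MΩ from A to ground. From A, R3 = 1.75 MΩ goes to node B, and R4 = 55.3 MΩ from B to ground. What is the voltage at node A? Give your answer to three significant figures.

Node A sees R2 in parallel with the series input of stage 2, R3 + R4 = 57.05 MΩ.
R2 ‖ (R3+R4) = 9.501 MΩ.
First divider: V_A = V_in · 9.501/(20.0 + 9.501) = 3.575 V.

V_A ≈ 3.57 V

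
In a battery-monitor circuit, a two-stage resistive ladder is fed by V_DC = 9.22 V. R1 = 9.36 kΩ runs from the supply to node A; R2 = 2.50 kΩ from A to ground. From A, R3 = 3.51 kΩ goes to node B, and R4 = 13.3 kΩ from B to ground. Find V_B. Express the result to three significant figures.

V_B ≈ 1.38 V

The second stage (R3 + R4 = 16.81 kΩ) loads node A in parallel with R2.
R2 ‖ (R3+R4) = 2.176 kΩ.
First divider: V_A = V_DC · 2.176/(9.36 + 2.176) = 1.739 V.
V_B = V_A × 0.7912 = 1.376 V.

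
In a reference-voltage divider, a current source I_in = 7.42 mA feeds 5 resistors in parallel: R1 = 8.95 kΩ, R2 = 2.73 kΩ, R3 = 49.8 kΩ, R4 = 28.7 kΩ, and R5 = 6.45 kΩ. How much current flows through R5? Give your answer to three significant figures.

I ≈ 1.67 mA

Conductances: ΣG = 1/8.95 + 1/2.73 + 1/49.8 + 1/28.7 + 1/6.45 = 0.6880 (1/kΩ).
By the current-divider rule, I = I_in · G_k/ΣG = 7.42 × 0.2253 = 1.672 mA.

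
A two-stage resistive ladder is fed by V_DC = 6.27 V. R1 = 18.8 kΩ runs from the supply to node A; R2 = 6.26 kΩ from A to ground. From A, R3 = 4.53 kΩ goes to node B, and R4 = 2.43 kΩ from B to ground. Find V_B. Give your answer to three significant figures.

V_B ≈ 0.327 V

Node A sees R2 in parallel with the series input of stage 2, R3 + R4 = 6.960 kΩ.
Effective lower resistance at A: R2 ‖ 6.960 = 3.296 kΩ.
First divider: V_A = V_DC · 3.296/(18.8 + 3.296) = 0.9352 V.
V_B = V_A × 0.3491 = 0.3265 V.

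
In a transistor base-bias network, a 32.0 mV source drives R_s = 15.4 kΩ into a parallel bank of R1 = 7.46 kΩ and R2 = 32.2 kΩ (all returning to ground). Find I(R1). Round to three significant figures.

Combine the parallel branches: R_p = (1/7.46 + 1/32.2)⁻¹ = 6.057 kΩ.
Node voltage V_A = V_in · R_p/(R_s + R_p) = 32.0 × 0.2823 = 9.033 mV.
Branch current I = V_A/R1 = 9.033/7.46 = 1.211 µA.
(Check via current divider: I_total = 1.491 µA; share G_k/ΣG = 0.8119 → same result.)

I ≈ 1.21 µA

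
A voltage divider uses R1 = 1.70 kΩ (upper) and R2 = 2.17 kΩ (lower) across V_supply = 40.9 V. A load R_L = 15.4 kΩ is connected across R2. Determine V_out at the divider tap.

V_out ≈ 21.6 V

R2 ‖ R_L = (2.17 × 15.4)/(2.17 + 15.4) = 1.902 kΩ.
Voltage divider with the loaded lower leg: V_out = 40.9 × 1.902/(1.70 + 1.902) = 40.9 × 0.5280 = 21.60 V.
(Unloaded it would be 22.9 V; the load pulls it down.)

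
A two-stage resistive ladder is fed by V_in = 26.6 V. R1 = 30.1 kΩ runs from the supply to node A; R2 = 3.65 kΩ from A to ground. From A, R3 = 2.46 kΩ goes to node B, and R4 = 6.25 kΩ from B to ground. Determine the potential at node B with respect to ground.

Looking into the second stage from A: R3 + R4 = 8.710 kΩ appears in parallel with R2.
R2 ‖ (R3+R4) = 2.572 kΩ.
V_A = 26.6 × 2.572/(30.1 + 2.572) = 2.094 V.
Then the unloaded second divider: V_B = V_A × R4/(R3+R4) = 2.094 × 0.7176 = 1.503 V.

V_B ≈ 1.50 V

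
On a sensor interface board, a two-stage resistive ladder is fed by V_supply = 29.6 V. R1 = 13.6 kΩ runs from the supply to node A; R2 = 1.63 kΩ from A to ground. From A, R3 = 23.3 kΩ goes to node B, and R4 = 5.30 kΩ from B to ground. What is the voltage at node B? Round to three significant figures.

Looking into the second stage from A: R3 + R4 = 28.60 kΩ appears in parallel with R2.
Effective lower resistance at A: R2 ‖ 28.60 = 1.542 kΩ.
First divider: V_A = V_supply · 1.542/(13.6 + 1.542) = 3.015 V.
V_B = V_A × 0.1853 = 0.5586 V.

V_B ≈ 0.559 V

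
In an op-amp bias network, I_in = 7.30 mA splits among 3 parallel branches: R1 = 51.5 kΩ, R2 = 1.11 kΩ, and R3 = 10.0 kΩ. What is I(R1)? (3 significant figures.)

I ≈ 0.139 mA

ΣG = 1/51.5 + 1/1.11 + 1/10.0 = 1.020.
R1 takes the fraction G_k/ΣG = 0.01942/1.020 = 0.01903, so I = 7.30 × 0.01903 = 0.1389 mA.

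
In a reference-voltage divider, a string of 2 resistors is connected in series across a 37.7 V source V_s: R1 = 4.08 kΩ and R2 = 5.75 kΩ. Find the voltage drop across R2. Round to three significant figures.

ΣR = 4.08 + 5.75 = 9.830 kΩ.
By the voltage-divider rule, V = 37.7 × 5.750/9.830 = 22.05 V.

V ≈ 22.1 V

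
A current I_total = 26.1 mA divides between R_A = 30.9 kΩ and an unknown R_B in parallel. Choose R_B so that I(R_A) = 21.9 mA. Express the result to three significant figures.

In a two-way split, I_A/I_total = R_B/(R_A + R_B).
With f = 0.8391, R_B = R_A · f/(1−f) = 30.9 × 5.214 = 161.1 kΩ.

R_B ≈ 161 kΩ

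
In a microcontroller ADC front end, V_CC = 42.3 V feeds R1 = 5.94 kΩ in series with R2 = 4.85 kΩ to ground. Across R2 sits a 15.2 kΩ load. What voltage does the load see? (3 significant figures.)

V_out ≈ 16.2 V

R2 ‖ R_L = (4.85 × 15.2)/(4.85 + 15.2) = 3.677 kΩ.
Voltage divider with the loaded lower leg: V_out = 42.3 × 3.677/(5.94 + 3.677) = 42.3 × 0.3823 = 16.17 V.
(Unloaded it would be 19.0 V; the load pulls it down.)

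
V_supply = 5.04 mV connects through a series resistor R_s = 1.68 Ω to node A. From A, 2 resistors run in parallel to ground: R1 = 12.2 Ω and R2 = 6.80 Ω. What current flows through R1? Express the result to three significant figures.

I ≈ 0.298 mA

Parallel bank: R_p = 1/(1/12.2 + 1/6.80) = 4.366 Ω.
Node voltage V_A = V_supply · R_p/(R_s + R_p) = 5.04 × 0.7221 = 3.640 mV.
Branch current I = V_A/R1 = 3.640/12.2 = 0.2983 mA.
(Equivalently: I_total = 0.8336 mA, then current-divider fraction G_k/ΣG = 0.3579.)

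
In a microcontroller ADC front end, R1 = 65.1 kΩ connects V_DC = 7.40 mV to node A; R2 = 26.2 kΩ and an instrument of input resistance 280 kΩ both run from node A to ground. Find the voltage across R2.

V_out ≈ 1.99 mV

R2 ‖ R_L = (26.2 × 280)/(26.2 + 280) = 23.96 kΩ.
Voltage divider with the loaded lower leg: V_out = 7.40 × 23.96/(65.1 + 23.96) = 7.40 × 0.2690 = 1.991 mV.
(Unloaded it would be 2.12 mV; the load pulls it down.)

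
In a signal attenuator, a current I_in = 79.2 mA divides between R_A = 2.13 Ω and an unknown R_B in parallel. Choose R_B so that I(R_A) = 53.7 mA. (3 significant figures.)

The fraction through R_A equals R_B/(R_A+R_B).
With f = 0.6780, R_B = R_A · f/(1−f) = 2.13 × 2.106 = 4.486 Ω.

R_B ≈ 4.49 Ω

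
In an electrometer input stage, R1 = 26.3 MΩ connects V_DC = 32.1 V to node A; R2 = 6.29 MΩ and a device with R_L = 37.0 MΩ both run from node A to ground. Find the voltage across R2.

R2 ‖ R_L = (6.29 × 37.0)/(6.29 + 37.0) = 5.376 MΩ.
Now apply the divider: V_out = 32.1 × 0.1697 = 5.448 V.

V_out ≈ 5.45 V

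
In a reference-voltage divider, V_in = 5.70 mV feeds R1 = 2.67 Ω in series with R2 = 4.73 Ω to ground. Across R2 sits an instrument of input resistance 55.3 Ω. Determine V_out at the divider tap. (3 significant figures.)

R2 ‖ R_L = (4.73 × 55.3)/(4.73 + 55.3) = 4.357 Ω.
Now apply the divider: V_out = 5.70 × 0.6201 = 3.534 mV.

V_out ≈ 3.53 mV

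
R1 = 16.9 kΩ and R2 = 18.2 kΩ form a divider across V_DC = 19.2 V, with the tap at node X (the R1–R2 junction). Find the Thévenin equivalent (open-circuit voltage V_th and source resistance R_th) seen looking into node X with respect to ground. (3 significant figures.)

Open-circuit (no load on X): V_th = V_DC · R2/(R1 + R2) = 19.2 × 18.2/(16.90 + 18.2) = 9.956 V.
With V_DC suppressed (replaced by a short), R_th = R1 ‖ R2 = (16.90 × 18.2)/(16.90 + 18.2) = 8.763 kΩ.

V_th ≈ 9.96 V, R_th ≈ 8.76 kΩ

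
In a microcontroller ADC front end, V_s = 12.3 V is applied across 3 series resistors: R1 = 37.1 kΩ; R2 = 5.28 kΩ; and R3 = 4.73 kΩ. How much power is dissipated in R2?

The common current is I = 12.3/47.11 = 0.2611 mA.
V(R2) = I·R = 1.379 V; P = V·I = 1.379 × 0.2611 = 0.3599 mW.

P ≈ 0.360 mW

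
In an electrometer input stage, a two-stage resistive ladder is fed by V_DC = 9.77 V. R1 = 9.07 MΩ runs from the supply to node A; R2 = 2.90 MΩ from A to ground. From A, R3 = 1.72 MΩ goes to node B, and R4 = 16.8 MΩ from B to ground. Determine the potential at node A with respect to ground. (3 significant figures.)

Looking into the second stage from A: R3 + R4 = 18.52 MΩ appears in parallel with R2.
Effective lower resistance at A: R2 ‖ 18.52 = 2.507 MΩ.
So V_A = 9.77 × 0.2166 = 2.116 V.

V_A ≈ 2.12 V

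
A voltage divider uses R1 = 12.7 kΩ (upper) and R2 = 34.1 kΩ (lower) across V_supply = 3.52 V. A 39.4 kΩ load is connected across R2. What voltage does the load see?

The load sits in parallel with R2, giving an effective lower resistance R2' = R2·R_L/(R2+R_L) = 18.28 kΩ.
Now apply the divider: V_out = 3.52 × 0.5901 = 2.077 V.

V_out ≈ 2.08 V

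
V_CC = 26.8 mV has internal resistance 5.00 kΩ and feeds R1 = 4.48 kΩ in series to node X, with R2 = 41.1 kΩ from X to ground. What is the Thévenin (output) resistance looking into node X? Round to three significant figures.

R_th ≈ 7.70 kΩ

R1' = 5.00 + 4.48 = 9.480 kΩ (source resistance + R1).
Looking into X with the source shorted: R_th = R1'·R2/(R1'+R2) = 9.480 × 41.1/50.58 = 7.703 kΩ.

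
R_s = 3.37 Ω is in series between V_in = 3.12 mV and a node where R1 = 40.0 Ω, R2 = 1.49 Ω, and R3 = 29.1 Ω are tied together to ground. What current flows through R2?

I ≈ 0.605 mA

Parallel bank: R_p = 1/(1/40.0 + 1/1.49 + 1/29.1) = 1.369 Ω.
V_A by voltage divider: V_A = 3.12 × 1.369/(3.37 + 1.369) = 0.9013 mV.
I(R2) = V_A / R2 = 0.9013/1.49 = 0.6049 mA.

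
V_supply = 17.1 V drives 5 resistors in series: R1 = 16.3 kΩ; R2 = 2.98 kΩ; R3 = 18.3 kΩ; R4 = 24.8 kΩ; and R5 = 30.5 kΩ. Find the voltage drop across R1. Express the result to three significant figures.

Series total: ΣR = 16.3 + 2.98 + 18.3 + 24.8 + 30.5 = 92.88 kΩ.
V = V_supply · R/ΣR = 17.1 × 0.1755 = 3.001 V.

V ≈ 3.00 V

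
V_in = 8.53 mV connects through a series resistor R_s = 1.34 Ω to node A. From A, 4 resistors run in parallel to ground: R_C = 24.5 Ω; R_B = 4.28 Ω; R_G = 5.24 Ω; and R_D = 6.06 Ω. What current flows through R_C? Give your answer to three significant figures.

I ≈ 0.189 mA

Parallel bank: R_p = 1/(1/24.5 + 1/4.28 + 1/5.24 + 1/6.06) = 1.587 Ω.
V_A by voltage divider: V_A = 8.53 × 1.587/(1.34 + 1.587) = 4.624 mV.
Branch current I = V_A/R_C = 4.624/24.5 = 0.1887 mA.
(Equivalently: I_total = 2.915 mA, then current-divider fraction G_k/ΣG = 0.06476.)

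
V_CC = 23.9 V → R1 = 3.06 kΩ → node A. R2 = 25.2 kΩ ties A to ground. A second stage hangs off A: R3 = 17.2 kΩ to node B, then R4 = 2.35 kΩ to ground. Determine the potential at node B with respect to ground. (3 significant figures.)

V_B ≈ 2.25 V

The second stage (R3 + R4 = 19.55 kΩ) loads node A in parallel with R2.
Effective lower resistance at A: R2 ‖ 19.55 = 11.01 kΩ.
So V_A = 23.9 × 0.7825 = 18.70 V.
V_B = V_A × 0.1202 = 2.248 V.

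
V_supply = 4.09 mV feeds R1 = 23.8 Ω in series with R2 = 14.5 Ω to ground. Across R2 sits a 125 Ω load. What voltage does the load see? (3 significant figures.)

R2 ‖ R_L = (14.5 × 125)/(14.5 + 125) = 12.99 Ω.
Then V_out = V_supply · R2'/(R1 + R2') = 4.09 × 12.99/36.79 = 1.444 mV.
(Unloaded it would be 1.55 mV; the load pulls it down.)

V_out ≈ 1.44 mV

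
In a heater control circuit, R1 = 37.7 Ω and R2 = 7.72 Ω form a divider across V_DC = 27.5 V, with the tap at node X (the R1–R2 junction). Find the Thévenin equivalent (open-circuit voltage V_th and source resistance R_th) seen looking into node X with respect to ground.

Open-circuit (no load on X): V_th = V_DC · R2/(R1 + R2) = 27.5 × 7.72/(37.70 + 7.72) = 4.674 V.
Looking into X with the source shorted: R_th = R1·R2/(R1+R2) = 37.70 × 7.72/45.42 = 6.408 Ω.

V_th ≈ 4.67 V, R_th ≈ 6.41 Ω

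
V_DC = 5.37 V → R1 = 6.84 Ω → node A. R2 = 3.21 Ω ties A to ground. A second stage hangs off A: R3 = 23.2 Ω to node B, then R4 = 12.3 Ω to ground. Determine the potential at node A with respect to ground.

V_A ≈ 1.62 V

The second stage (R3 + R4 = 35.50 Ω) loads node A in parallel with R2.
Effective lower resistance at A: R2 ‖ 35.50 = 2.944 Ω.
So V_A = 5.37 × 0.3009 = 1.616 V.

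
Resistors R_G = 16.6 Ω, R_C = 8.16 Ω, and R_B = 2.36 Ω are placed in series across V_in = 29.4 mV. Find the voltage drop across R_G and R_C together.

Total series resistance ΣR = 16.6 + 8.16 + 2.36 = 27.12 Ω.
R_{R_G..R_C} = 16.6 + 8.16 = 24.76 Ω.
By the voltage-divider rule, V = 29.4 × 24.76/27.12 = 26.84 mV.

V ≈ 26.8 mV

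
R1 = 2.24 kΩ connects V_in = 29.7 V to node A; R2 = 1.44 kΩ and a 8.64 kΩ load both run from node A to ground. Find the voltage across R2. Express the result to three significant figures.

First combine the lower leg with the load: R2 ‖ R_L = 1.234 kΩ.
Then V_out = V_in · R2'/(R1 + R2') = 29.7 × 1.234/3.474 = 10.55 V.
(Unloaded it would be 11.6 V; the load pulls it down.)

V_out ≈ 10.6 V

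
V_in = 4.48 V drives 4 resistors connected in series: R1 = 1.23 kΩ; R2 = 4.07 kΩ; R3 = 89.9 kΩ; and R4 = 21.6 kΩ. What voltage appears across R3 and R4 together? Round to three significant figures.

Total series resistance ΣR = 1.23 + 4.07 + 89.9 + 21.6 = 116.8 kΩ.
R_{R3..R4} = 89.9 + 21.6 = 111.5 kΩ.
By the voltage-divider rule, V = 4.48 × 111.5/116.8 = 4.277 V.

V ≈ 4.28 V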